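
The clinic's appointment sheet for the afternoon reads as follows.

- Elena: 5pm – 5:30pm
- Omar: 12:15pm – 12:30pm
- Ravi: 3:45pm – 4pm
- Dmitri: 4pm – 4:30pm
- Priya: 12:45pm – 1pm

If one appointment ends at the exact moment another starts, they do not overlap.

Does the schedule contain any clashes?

Check each pair: they overlap iff neither finishes before the other starts.
Sorted by start: Omar, Priya, Ravi, Dmitri, Elena.
Priya starts after Omar ends; Omar is clear from here.
Ravi starts after Priya ends; Priya is clear from here.
Dmitri starts exactly when Ravi ends (back-to-back, no overlap); Ravi is clear from here.
Elena starts after Dmitri ends.
Every pair is clear; the schedule has no overlaps.

No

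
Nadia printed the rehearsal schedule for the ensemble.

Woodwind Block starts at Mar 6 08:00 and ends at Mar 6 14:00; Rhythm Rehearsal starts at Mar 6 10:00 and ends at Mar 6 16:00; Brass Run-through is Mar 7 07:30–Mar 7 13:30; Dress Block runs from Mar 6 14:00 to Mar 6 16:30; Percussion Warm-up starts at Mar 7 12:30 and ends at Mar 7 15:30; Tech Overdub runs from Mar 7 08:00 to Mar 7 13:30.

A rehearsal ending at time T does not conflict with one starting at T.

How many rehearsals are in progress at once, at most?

Walk through starts and ends in time order (an end at T is processed before a start at T):
Mar 6 08:00 start Woodwind Block → 1
Mar 6 10:00 start Rhythm Rehearsal → 2
Mar 6 14:00 end Woodwind Block → 1
Mar 6 14:00 start Dress Block → 2
Mar 6 16:00 end Rhythm Rehearsal → 1
Mar 6 16:30 end Dress Block → 0
Mar 7 07:30 start Brass Run-through → 1
Mar 7 08:00 start Tech Overdub → 2
Mar 7 12:30 start Percussion Warm-up → 3
Mar 7 13:30 end Brass Run-through → 2
Mar 7 13:30 end Tech Overdub → 1
Mar 7 15:30 end Percussion Warm-up → 0
Peak is 3, at Mar 7 12:30 (Brass Run-through, Percussion Warm-up, Tech Overdub).

3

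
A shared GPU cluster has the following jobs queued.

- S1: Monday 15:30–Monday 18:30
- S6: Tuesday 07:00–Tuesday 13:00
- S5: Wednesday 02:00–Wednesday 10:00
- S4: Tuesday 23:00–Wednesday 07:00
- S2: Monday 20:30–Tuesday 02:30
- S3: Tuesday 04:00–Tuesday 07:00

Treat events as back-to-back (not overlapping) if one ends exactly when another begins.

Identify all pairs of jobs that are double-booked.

Sorted by start: S1, S2, S3, S6, S4, S5.
S2 starts after S1 ends, so nothing later overlaps S1 either.
S3 starts after S2 ends, so nothing later overlaps S2 either.
S6 starts exactly when S3 ends (back-to-back, no overlap), so nothing later overlaps S3 either.
S4 starts after S6 ends, so nothing later overlaps S6 either.
S5 starts before S4 ends → S4 and S5 overlap.

S4 & S5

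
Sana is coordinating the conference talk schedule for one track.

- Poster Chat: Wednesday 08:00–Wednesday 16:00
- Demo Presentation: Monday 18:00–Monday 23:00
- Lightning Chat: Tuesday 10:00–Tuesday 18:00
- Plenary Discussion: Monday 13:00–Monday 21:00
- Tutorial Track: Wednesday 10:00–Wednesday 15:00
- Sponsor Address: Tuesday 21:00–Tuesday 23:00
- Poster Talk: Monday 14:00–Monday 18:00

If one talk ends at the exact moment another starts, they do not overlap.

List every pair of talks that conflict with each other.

Two intervals overlap when each starts before the other ends.
Sorted by start: Plenary Discussion, Poster Talk, Demo Presentation, Lightning Chat, Sponsor Address, Poster Chat, Tutorial Track.
Poster Talk starts before Plenary Discussion ends → Plenary Discussion and Poster Talk overlap.
Demo Presentation starts before Plenary Discussion ends → Plenary Discussion and Demo Presentation overlap.
Lightning Chat starts after Plenary Discussion ends, so nothing later overlaps Plenary Discussion either.
Demo Presentation starts exactly when Poster Talk ends (back-to-back, no overlap), so nothing later overlaps Poster Talk either.
Lightning Chat starts after Demo Presentation ends, so nothing later overlaps Demo Presentation either.
Sponsor Address starts after Lightning Chat ends, so nothing later overlaps Lightning Chat either.
Poster Chat starts after Sponsor Address ends, so nothing later overlaps Sponsor Address either.
Tutorial Track starts before Poster Chat ends → Poster Chat and Tutorial Track overlap.

Demo Presentation & Plenary Discussion, Plenary Discussion & Poster Talk, Poster Chat & Tutorial Track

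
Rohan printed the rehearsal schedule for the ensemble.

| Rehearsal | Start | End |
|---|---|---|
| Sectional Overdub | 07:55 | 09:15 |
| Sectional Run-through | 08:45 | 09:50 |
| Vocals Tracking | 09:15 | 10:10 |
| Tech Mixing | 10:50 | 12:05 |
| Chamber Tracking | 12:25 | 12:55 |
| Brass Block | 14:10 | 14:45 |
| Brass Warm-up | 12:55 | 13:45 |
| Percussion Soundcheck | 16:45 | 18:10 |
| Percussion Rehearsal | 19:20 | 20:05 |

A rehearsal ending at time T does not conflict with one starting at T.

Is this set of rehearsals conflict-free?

Sorted by start: Sectional Overdub, Sectional Run-through, Vocals Tracking, Tech Mixing, Chamber Tracking, Brass Warm-up, Brass Block, Percussion Soundcheck, Percussion Rehearsal.
Sectional Run-through starts before Sectional Overdub ends → Sectional Overdub and Sectional Run-through overlap.
That's a conflict, so the schedule is not conflict-free.

No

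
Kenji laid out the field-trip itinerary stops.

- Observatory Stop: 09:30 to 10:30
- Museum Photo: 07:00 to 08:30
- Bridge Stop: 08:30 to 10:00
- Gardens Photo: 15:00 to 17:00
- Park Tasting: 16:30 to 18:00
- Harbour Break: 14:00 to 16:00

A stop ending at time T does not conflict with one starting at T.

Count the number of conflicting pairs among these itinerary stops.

Sorted by start: Museum Photo, Bridge Stop, Observatory Stop, Harbour Break, Gardens Photo, Park Tasting.
Bridge Stop starts exactly when Museum Photo ends (back-to-back, no overlap), so Museum Photo has no further overlaps.
Observatory Stop starts before Bridge Stop ends → Bridge Stop and Observatory Stop overlap.
Harbour Break starts after Bridge Stop ends, so Bridge Stop has no further overlaps.
Harbour Break starts after Observatory Stop ends, so Observatory Stop has no further overlaps.
Gardens Photo starts before Harbour Break ends → Harbour Break and Gardens Photo overlap.
Park Tasting starts after Harbour Break ends.
Park Tasting starts before Gardens Photo ends → Gardens Photo and Park Tasting overlap.
Overlapping pairs: Bridge Stop & Observatory Stop, Gardens Photo & Harbour Break, Gardens Photo & Park Tasting — 3 in total.

3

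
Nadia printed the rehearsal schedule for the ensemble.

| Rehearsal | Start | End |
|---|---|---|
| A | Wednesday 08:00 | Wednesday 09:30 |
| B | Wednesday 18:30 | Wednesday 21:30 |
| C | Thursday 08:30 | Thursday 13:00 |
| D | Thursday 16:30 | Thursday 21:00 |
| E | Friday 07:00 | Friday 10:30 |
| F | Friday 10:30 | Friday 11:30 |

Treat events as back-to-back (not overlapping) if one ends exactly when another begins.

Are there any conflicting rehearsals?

No

Check each pair: they overlap iff neither finishes before the other starts.
Sorted by start: A, B, C, D, E, F.
B starts after A ends; A is clear from here.
C starts after B ends; B is clear from here.
D starts after C ends; C is clear from here.
E starts after D ends; D is clear from here.
F starts exactly when E ends (back-to-back, no overlap).
Every pair is clear; the schedule has no overlaps.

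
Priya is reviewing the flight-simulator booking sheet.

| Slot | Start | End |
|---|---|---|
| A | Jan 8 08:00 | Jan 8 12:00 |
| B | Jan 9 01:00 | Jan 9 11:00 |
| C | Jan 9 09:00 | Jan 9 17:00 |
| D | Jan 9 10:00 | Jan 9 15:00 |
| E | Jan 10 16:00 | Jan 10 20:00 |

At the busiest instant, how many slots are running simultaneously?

3

Walk through starts and ends in time order (an end at T is processed before a start at T):
Jan 8 08:00 start A → 1
Jan 8 12:00 end A → 0
Jan 9 01:00 start B → 1
Jan 9 09:00 start C → 2
Jan 9 10:00 start D → 3
Jan 9 11:00 end B → 2
Jan 9 15:00 end D → 1
Jan 9 17:00 end C → 0
Jan 10 16:00 start E → 1
Jan 10 20:00 end E → 0
Peak is 3, at Jan 9 10:00 (B, C, D).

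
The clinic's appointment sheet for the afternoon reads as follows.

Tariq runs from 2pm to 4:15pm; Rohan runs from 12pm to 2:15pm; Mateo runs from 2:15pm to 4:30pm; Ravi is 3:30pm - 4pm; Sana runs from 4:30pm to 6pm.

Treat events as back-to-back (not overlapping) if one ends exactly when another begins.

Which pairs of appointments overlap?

Mateo & Ravi, Mateo & Tariq, Ravi & Tariq, Rohan & Tariq

Check each pair: they overlap iff neither finishes before the other starts.
Sorted by start: Rohan, Tariq, Mateo, Ravi, Sana.
Tariq starts before Rohan ends → Rohan and Tariq overlap.
Mateo starts exactly when Rohan ends (back-to-back, no overlap), so Rohan has no further overlaps.
Mateo starts before Tariq ends → Tariq and Mateo overlap.
Ravi starts before Tariq ends → Tariq and Ravi overlap.
Sana starts after Tariq ends.
Ravi starts before Mateo ends → Mateo and Ravi overlap.
Sana starts exactly when Mateo ends (back-to-back, no overlap).
Sana starts after Ravi ends.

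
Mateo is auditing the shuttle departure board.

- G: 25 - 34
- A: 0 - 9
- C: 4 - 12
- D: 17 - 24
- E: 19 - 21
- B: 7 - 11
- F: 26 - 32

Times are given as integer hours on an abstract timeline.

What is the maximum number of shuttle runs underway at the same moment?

Sort all start/end points and keep a running count:
0 start A → 1
4 start C → 2
7 start B → 3
9 end A → 2
11 end B → 1
12 end C → 0
17 start D → 1
19 start E → 2
21 end E → 1
24 end D → 0
25 start G → 1
26 start F → 2
32 end F → 1
34 end G → 0
Peak is 3, at 7 (A, B, C).

3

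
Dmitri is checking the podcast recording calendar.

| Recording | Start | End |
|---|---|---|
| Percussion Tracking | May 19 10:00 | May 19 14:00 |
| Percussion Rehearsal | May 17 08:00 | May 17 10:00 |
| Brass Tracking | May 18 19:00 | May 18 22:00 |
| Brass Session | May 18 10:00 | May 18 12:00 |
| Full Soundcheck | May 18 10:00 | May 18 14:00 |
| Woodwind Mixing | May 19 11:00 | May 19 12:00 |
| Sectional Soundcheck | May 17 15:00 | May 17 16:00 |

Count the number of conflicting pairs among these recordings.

Sorted by start: Percussion Rehearsal, Sectional Soundcheck, Full Soundcheck, Brass Session, Brass Tracking, Percussion Tracking, Woodwind Mixing.
Sectional Soundcheck starts after Percussion Rehearsal ends, so Percussion Rehearsal has no further overlaps.
Full Soundcheck starts after Sectional Soundcheck ends, so Sectional Soundcheck has no further overlaps.
Brass Session starts before Full Soundcheck ends → Full Soundcheck and Brass Session overlap.
Brass Tracking starts after Full Soundcheck ends, so Full Soundcheck has no further overlaps.
Brass Tracking starts after Brass Session ends, so Brass Session has no further overlaps.
Percussion Tracking starts after Brass Tracking ends, so Brass Tracking has no further overlaps.
Woodwind Mixing starts before Percussion Tracking ends → Percussion Tracking and Woodwind Mixing overlap.
Overlapping pairs: Brass Session & Full Soundcheck, Percussion Tracking & Woodwind Mixing — 2 in total.

2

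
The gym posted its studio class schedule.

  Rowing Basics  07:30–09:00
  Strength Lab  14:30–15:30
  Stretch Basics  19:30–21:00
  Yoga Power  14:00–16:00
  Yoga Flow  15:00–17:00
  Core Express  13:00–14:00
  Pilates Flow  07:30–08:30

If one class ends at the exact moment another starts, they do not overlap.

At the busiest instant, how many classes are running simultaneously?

Sort all start/end points and keep a running count:
07:30 start Pilates Flow → 1
07:30 start Rowing Basics → 2
08:30 end Pilates Flow → 1
09:00 end Rowing Basics → 0
13:00 start Core Express → 1
14:00 end Core Express → 0
14:00 start Yoga Power → 1
14:30 start Strength Lab → 2
15:00 start Yoga Flow → 3
15:30 end Strength Lab → 2
16:00 end Yoga Power → 1
17:00 end Yoga Flow → 0
19:30 start Stretch Basics → 1
21:00 end Stretch Basics → 0
Peak is 3, at 15:00 (Strength Lab, Yoga Flow, Yoga Power).

3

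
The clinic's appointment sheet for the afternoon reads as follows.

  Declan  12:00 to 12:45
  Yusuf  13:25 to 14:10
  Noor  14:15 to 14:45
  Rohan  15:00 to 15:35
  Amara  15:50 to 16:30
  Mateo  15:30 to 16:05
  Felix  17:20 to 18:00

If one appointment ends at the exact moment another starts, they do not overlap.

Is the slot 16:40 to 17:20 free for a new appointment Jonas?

Yes — the slot is free

Declan: ends 12:45 at or before Jonas starts 16:40 → clear.
Yusuf: ends 14:10 at or before Jonas starts 16:40 → clear.
Noor: ends 14:45 at or before Jonas starts 16:40 → clear.
Rohan: ends 15:35 at or before Jonas starts 16:40 → clear.
Mateo: ends 16:05 at or before Jonas starts 16:40 → clear.
Amara: ends 16:30 at or before Jonas starts 16:40 → clear.
Felix: starts 17:20 at or after Jonas ends 17:20 → clear.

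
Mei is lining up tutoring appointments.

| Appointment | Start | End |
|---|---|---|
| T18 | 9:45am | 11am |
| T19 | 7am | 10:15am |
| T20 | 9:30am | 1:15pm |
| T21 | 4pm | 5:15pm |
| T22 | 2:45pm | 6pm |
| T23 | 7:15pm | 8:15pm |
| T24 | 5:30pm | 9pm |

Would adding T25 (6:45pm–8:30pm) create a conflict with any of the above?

Yes — it overlaps T23, T24

T19: ends 10:15am at or before T25 starts 6:45pm → clear.
T20: ends 1:15pm at or before T25 starts 6:45pm → clear.
T18: ends 11am at or before T25 starts 6:45pm → clear.
T22: ends 6pm at or before T25 starts 6:45pm → clear.
T21: ends 5:15pm at or before T25 starts 6:45pm → clear.
T24: starts 5:30pm before T25 ends 8:30pm, and ends 9pm after T25 starts 6:45pm → overlap.
T23: starts 7:15pm before T25 ends 8:30pm, and ends 8:15pm after T25 starts 6:45pm → overlap.
T25 overlaps T23, T24.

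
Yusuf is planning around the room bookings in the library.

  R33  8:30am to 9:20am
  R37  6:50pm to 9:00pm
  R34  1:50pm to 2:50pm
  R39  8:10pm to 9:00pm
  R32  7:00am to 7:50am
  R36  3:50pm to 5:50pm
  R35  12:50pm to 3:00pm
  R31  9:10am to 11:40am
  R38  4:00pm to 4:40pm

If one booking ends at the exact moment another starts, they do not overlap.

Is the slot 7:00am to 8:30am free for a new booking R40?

No — it overlaps R32

R32: starts 7:00am before R40 ends 8:30am, and ends 7:50am after R40 starts 7:00am → overlap.
R33: starts 8:30am at or after R40 ends 8:30am → clear.
R31: starts 9:10am at or after R40 ends 8:30am → clear.
R35: starts 12:50pm at or after R40 ends 8:30am → clear.
R34: starts 1:50pm at or after R40 ends 8:30am → clear.
R36: starts 3:50pm at or after R40 ends 8:30am → clear.
R38: starts 4:00pm at or after R40 ends 8:30am → clear.
R37: starts 6:50pm at or after R40 ends 8:30am → clear.
R39: starts 8:10pm at or after R40 ends 8:30am → clear.
R40 overlaps R32.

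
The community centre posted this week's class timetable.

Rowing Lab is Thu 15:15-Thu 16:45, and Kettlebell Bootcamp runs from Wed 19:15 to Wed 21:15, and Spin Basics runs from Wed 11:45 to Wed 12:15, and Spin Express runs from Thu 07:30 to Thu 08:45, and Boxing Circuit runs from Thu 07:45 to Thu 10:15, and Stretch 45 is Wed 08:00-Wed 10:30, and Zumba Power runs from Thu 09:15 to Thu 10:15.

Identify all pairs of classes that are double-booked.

Sorted by start: Stretch 45, Spin Basics, Kettlebell Bootcamp, Spin Express, Boxing Circuit, Zumba Power, Rowing Lab.
Spin Basics starts after Stretch 45 ends; Stretch 45 is clear from here.
Kettlebell Bootcamp starts after Spin Basics ends; Spin Basics is clear from here.
Spin Express starts after Kettlebell Bootcamp ends; Kettlebell Bootcamp is clear from here.
Boxing Circuit starts before Spin Express ends → Spin Express and Boxing Circuit overlap.
Zumba Power starts after Spin Express ends; Spin Express is clear from here.
Zumba Power starts before Boxing Circuit ends → Boxing Circuit and Zumba Power overlap.
Rowing Lab starts after Boxing Circuit ends.
Rowing Lab starts after Zumba Power ends.

Boxing Circuit & Spin Express, Boxing Circuit & Zumba Power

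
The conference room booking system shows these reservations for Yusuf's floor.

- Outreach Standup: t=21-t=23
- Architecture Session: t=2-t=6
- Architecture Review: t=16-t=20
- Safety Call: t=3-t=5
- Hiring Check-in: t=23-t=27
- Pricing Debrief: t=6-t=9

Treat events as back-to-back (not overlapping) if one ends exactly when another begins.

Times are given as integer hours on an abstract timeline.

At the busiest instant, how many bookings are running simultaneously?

Sweep the timeline, counting +1 at each start and −1 at each end (ends before starts at a tie):
t=2 start Architecture Session → 1
t=3 start Safety Call → 2
t=5 end Safety Call → 1
t=6 end Architecture Session → 0
t=6 start Pricing Debrief → 1
t=9 end Pricing Debrief → 0
t=16 start Architecture Review → 1
t=20 end Architecture Review → 0
t=21 start Outreach Standup → 1
t=23 end Outreach Standup → 0
t=23 start Hiring Check-in → 1
t=27 end Hiring Check-in → 0
Peak is 2, at t=3 (Architecture Session, Safety Call).

2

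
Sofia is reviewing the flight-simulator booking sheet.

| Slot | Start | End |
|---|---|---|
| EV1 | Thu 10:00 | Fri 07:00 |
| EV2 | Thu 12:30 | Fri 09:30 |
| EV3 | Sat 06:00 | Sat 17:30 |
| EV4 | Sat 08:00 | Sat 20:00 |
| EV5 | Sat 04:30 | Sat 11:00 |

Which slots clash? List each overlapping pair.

EV1 & EV2, EV3 & EV4, EV3 & EV5, EV4 & EV5

Two intervals overlap when each starts before the other ends.
Sorted by start: EV1, EV2, EV5, EV3, EV4.
EV2 starts before EV1 ends → EV1 and EV2 overlap.
EV5 starts after EV1 ends, so EV1 has no further overlaps.
EV5 starts after EV2 ends, so EV2 has no further overlaps.
EV3 starts before EV5 ends → EV5 and EV3 overlap.
EV4 starts before EV5 ends → EV5 and EV4 overlap.
EV4 starts before EV3 ends → EV3 and EV4 overlap.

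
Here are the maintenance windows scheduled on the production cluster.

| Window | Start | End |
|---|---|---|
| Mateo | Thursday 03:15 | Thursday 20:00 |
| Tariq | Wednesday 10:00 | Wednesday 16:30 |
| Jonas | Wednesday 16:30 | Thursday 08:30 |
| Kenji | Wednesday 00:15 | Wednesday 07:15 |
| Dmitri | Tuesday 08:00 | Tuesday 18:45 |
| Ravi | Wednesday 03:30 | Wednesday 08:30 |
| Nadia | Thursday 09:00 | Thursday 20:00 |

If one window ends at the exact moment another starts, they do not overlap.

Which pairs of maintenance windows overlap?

Jonas & Mateo, Kenji & Ravi, Mateo & Nadia

Two intervals overlap when each starts before the other ends.
Sorted by start: Dmitri, Kenji, Ravi, Tariq, Jonas, Mateo, Nadia.
Kenji starts after Dmitri ends — done with Dmitri.
Ravi starts before Kenji ends → Kenji and Ravi overlap.
Tariq starts after Kenji ends — done with Kenji.
Tariq starts after Ravi ends — done with Ravi.
Jonas starts exactly when Tariq ends (back-to-back, no overlap) — done with Tariq.
Mateo starts before Jonas ends → Jonas and Mateo overlap.
Nadia starts after Jonas ends.
Nadia starts before Mateo ends → Mateo and Nadia overlap.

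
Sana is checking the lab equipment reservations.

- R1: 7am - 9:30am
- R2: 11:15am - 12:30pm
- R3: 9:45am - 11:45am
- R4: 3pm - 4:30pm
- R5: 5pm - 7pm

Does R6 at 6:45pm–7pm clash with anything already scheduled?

Yes — it overlaps R5

R1: ends 9:30am at or before R6 starts 6:45pm → clear.
R3: ends 11:45am at or before R6 starts 6:45pm → clear.
R2: ends 12:30pm at or before R6 starts 6:45pm → clear.
R4: ends 4:30pm at or before R6 starts 6:45pm → clear.
R5: starts 5pm before R6 ends 7pm, and ends 7pm after R6 starts 6:45pm → overlap.
R6 overlaps R5.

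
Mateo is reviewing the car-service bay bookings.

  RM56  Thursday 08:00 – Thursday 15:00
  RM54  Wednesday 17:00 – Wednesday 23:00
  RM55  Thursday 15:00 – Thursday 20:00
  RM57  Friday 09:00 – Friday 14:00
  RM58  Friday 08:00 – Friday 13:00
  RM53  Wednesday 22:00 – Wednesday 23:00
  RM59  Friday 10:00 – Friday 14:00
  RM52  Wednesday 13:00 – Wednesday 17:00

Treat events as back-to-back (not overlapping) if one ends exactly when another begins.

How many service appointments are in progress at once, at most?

3

Walk through starts and ends in time order (an end at T is processed before a start at T):
Wednesday 13:00 start RM52 → 1
Wednesday 17:00 end RM52 → 0
Wednesday 17:00 start RM54 → 1
Wednesday 22:00 start RM53 → 2
Wednesday 23:00 end RM53 → 1
Wednesday 23:00 end RM54 → 0
Thursday 08:00 start RM56 → 1
Thursday 15:00 end RM56 → 0
Thursday 15:00 start RM55 → 1
Thursday 20:00 end RM55 → 0
Friday 08:00 start RM58 → 1
Friday 09:00 start RM57 → 2
Friday 10:00 start RM59 → 3
Friday 13:00 end RM58 → 2
Friday 14:00 end RM57 → 1
Friday 14:00 end RM59 → 0
Peak is 3, at Friday 10:00 (RM57, RM58, RM59).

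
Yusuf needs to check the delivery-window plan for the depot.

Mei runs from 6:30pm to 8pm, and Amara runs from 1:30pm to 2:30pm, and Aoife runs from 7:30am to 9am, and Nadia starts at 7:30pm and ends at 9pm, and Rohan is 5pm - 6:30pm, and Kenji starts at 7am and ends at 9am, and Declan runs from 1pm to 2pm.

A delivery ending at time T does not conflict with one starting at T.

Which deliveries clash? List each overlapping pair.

Sorted by start: Kenji, Aoife, Declan, Amara, Rohan, Mei, Nadia.
Aoife starts before Kenji ends → Kenji and Aoife overlap.
Declan starts after Kenji ends, so nothing later overlaps Kenji either.
Declan starts after Aoife ends, so nothing later overlaps Aoife either.
Amara starts before Declan ends → Declan and Amara overlap.
Rohan starts after Declan ends, so nothing later overlaps Declan either.
Rohan starts after Amara ends, so nothing later overlaps Amara either.
Mei starts exactly when Rohan ends (back-to-back, no overlap), so nothing later overlaps Rohan either.
Nadia starts before Mei ends → Mei and Nadia overlap.

Amara & Declan, Aoife & Kenji, Mei & Nadia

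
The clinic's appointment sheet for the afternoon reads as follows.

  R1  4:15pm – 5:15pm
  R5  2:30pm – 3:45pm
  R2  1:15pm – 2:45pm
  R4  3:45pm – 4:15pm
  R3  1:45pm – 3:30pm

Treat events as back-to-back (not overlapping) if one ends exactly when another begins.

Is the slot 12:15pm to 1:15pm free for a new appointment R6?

R2: starts 1:15pm at or after R6 ends 1:15pm → clear.
R3: starts 1:45pm at or after R6 ends 1:15pm → clear.
R5: starts 2:30pm at or after R6 ends 1:15pm → clear.
R4: starts 3:45pm at or after R6 ends 1:15pm → clear.
R1: starts 4:15pm at or after R6 ends 1:15pm → clear.

Yes — the slot is free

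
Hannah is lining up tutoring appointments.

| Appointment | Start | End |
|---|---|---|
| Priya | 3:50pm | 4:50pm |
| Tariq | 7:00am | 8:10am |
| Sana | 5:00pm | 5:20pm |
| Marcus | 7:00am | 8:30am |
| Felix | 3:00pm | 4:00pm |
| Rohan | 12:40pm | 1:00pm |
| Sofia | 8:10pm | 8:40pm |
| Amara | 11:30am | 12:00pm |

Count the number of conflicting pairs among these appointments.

2

Sorted by start: Marcus, Tariq, Amara, Rohan, Felix, Priya, Sana, Sofia.
Tariq starts before Marcus ends → Marcus and Tariq overlap.
Amara starts after Marcus ends — done with Marcus.
Amara starts after Tariq ends — done with Tariq.
Rohan starts after Amara ends — done with Amara.
Felix starts after Rohan ends — done with Rohan.
Priya starts before Felix ends → Felix and Priya overlap.
Sana starts after Felix ends — done with Felix.
Sana starts after Priya ends — done with Priya.
Sofia starts after Sana ends.
Overlapping pairs: Felix & Priya, Marcus & Tariq — 2 in total.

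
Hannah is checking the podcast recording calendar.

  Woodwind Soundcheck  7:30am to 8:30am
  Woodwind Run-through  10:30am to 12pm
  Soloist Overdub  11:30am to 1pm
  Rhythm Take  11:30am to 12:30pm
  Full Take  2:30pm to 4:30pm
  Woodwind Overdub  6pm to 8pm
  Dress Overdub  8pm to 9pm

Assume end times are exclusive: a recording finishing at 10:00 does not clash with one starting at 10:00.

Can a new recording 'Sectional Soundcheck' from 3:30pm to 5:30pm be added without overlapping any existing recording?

No — it overlaps Full Take

Woodwind Soundcheck: ends 8:30am at or before Sectional Soundcheck starts 3:30pm → clear.
Woodwind Run-through: ends 12pm at or before Sectional Soundcheck starts 3:30pm → clear.
Soloist Overdub: ends 1pm at or before Sectional Soundcheck starts 3:30pm → clear.
Rhythm Take: ends 12:30pm at or before Sectional Soundcheck starts 3:30pm → clear.
Full Take: starts 2:30pm before Sectional Soundcheck ends 5:30pm, and ends 4:30pm after Sectional Soundcheck starts 3:30pm → overlap.
Woodwind Overdub: starts 6pm at or after Sectional Soundcheck ends 5:30pm → clear.
Dress Overdub: starts 8pm at or after Sectional Soundcheck ends 5:30pm → clear.
Sectional Soundcheck overlaps Full Take.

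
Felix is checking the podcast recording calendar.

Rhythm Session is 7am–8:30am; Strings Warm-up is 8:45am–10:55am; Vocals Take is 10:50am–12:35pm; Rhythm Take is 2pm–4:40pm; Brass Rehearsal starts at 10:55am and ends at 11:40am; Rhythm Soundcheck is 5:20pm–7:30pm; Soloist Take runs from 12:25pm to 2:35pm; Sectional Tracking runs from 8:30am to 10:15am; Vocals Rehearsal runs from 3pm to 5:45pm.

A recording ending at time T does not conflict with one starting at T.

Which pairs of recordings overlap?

Sorted by start: Rhythm Session, Sectional Tracking, Strings Warm-up, Vocals Take, Brass Rehearsal, Soloist Take, Rhythm Take, Vocals Rehearsal, Rhythm Soundcheck.
Sectional Tracking starts exactly when Rhythm Session ends (back-to-back, no overlap), so nothing later overlaps Rhythm Session either.
Strings Warm-up starts before Sectional Tracking ends → Sectional Tracking and Strings Warm-up overlap.
Vocals Take starts after Sectional Tracking ends, so nothing later overlaps Sectional Tracking either.
Vocals Take starts before Strings Warm-up ends → Strings Warm-up and Vocals Take overlap.
Brass Rehearsal starts exactly when Strings Warm-up ends (back-to-back, no overlap), so nothing later overlaps Strings Warm-up either.
Brass Rehearsal starts before Vocals Take ends → Vocals Take and Brass Rehearsal overlap.
Soloist Take starts before Vocals Take ends → Vocals Take and Soloist Take overlap.
Rhythm Take starts after Vocals Take ends, so nothing later overlaps Vocals Take either.
Soloist Take starts after Brass Rehearsal ends, so nothing later overlaps Brass Rehearsal either.
Rhythm Take starts before Soloist Take ends → Soloist Take and Rhythm Take overlap.
Vocals Rehearsal starts after Soloist Take ends, so nothing later overlaps Soloist Take either.
Vocals Rehearsal starts before Rhythm Take ends → Rhythm Take and Vocals Rehearsal overlap.
Rhythm Soundcheck starts after Rhythm Take ends.
Rhythm Soundcheck starts before Vocals Rehearsal ends → Vocals Rehearsal and Rhythm Soundcheck overlap.

Brass Rehearsal & Vocals Take, Rhythm Soundcheck & Vocals Rehearsal, Rhythm Take & Soloist Take, Rhythm Take & Vocals Rehearsal, Sectional Tracking & Strings Warm-up, Soloist Take & Vocals Take, Strings Warm-up & Vocals Take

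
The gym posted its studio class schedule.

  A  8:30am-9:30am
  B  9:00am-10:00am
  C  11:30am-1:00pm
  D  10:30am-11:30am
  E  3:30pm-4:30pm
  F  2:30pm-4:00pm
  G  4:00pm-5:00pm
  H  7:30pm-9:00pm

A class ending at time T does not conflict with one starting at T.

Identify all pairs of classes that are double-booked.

Sorted by start: A, B, D, C, F, E, G, H.
B starts before A ends → A and B overlap.
D starts after A ends — done with A.
D starts after B ends — done with B.
C starts exactly when D ends (back-to-back, no overlap) — done with D.
F starts after C ends — done with C.
E starts before F ends → F and E overlap.
G starts exactly when F ends (back-to-back, no overlap) — done with F.
G starts before E ends → E and G overlap.
H starts after E ends.
H starts after G ends.

A & B, E & F, E & G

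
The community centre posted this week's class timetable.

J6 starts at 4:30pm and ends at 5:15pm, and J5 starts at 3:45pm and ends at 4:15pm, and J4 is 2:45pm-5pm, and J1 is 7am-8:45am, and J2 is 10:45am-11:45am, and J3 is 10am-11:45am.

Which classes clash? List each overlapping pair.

Sorted by start: J1, J3, J2, J4, J5, J6.
J3 starts after J1 ends, so nothing later overlaps J1 either.
J2 starts before J3 ends → J3 and J2 overlap.
J4 starts after J3 ends, so nothing later overlaps J3 either.
J4 starts after J2 ends, so nothing later overlaps J2 either.
J5 starts before J4 ends → J4 and J5 overlap.
J6 starts before J4 ends → J4 and J6 overlap.
J6 starts after J5 ends.

J2 & J3, J4 & J5, J4 & J6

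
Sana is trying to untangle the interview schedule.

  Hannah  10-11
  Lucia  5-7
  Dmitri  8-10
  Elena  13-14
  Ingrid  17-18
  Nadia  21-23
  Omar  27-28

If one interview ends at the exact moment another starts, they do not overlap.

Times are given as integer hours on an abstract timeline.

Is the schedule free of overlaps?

Yes

Check each pair: they overlap iff neither finishes before the other starts.
Sorted by start: Lucia, Dmitri, Hannah, Elena, Ingrid, Nadia, Omar.
Dmitri starts after Lucia ends, so Lucia has no further overlaps.
Hannah starts exactly when Dmitri ends (back-to-back, no overlap), so Dmitri has no further overlaps.
Elena starts after Hannah ends, so Hannah has no further overlaps.
Ingrid starts after Elena ends, so Elena has no further overlaps.
Nadia starts after Ingrid ends, so Ingrid has no further overlaps.
Omar starts after Nadia ends.
Every pair is clear; the schedule has no overlaps.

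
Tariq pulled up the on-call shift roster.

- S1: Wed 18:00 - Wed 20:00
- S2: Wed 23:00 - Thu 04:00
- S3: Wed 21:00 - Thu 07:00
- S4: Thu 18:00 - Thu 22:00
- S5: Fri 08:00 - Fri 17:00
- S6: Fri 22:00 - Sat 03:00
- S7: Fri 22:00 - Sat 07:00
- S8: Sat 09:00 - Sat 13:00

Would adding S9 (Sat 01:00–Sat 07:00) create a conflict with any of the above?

S1: ends Wed 20:00 at or before S9 starts Sat 01:00 → clear.
S3: ends Thu 07:00 at or before S9 starts Sat 01:00 → clear.
S2: ends Thu 04:00 at or before S9 starts Sat 01:00 → clear.
S4: ends Thu 22:00 at or before S9 starts Sat 01:00 → clear.
S5: ends Fri 17:00 at or before S9 starts Sat 01:00 → clear.
S6: starts Fri 22:00 before S9 ends Sat 07:00, and ends Sat 03:00 after S9 starts Sat 01:00 → overlap.
S7: starts Fri 22:00 before S9 ends Sat 07:00, and ends Sat 07:00 after S9 starts Sat 01:00 → overlap.
S8: starts Sat 09:00 at or after S9 ends Sat 07:00 → clear.
S9 overlaps S6, S7.

Yes — it overlaps S6, S7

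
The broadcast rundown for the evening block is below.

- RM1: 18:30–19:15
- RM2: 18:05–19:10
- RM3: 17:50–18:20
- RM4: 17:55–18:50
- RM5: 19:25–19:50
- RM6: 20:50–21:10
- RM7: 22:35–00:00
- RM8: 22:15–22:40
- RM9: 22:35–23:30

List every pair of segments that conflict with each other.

Two intervals overlap when each starts before the other ends.
Sorted by start: RM3, RM4, RM2, RM1, RM5, RM6, RM8, RM7, RM9.
RM4 starts before RM3 ends → RM3 and RM4 overlap.
RM2 starts before RM3 ends → RM3 and RM2 overlap.
RM1 starts after RM3 ends, so nothing later overlaps RM3 either.
RM2 starts before RM4 ends → RM4 and RM2 overlap.
RM1 starts before RM4 ends → RM4 and RM1 overlap.
RM5 starts after RM4 ends, so nothing later overlaps RM4 either.
RM1 starts before RM2 ends → RM2 and RM1 overlap.
RM5 starts after RM2 ends, so nothing later overlaps RM2 either.
RM5 starts after RM1 ends, so nothing later overlaps RM1 either.
RM6 starts after RM5 ends, so nothing later overlaps RM5 either.
RM8 starts after RM6 ends, so nothing later overlaps RM6 either.
RM7 starts before RM8 ends → RM8 and RM7 overlap.
RM9 starts before RM8 ends → RM8 and RM9 overlap.
RM9 starts before RM7 ends → RM7 and RM9 overlap.

RM1 & RM2, RM1 & RM4, RM2 & RM3, RM2 & RM4, RM3 & RM4, RM7 & RM8, RM7 & RM9, RM8 & RM9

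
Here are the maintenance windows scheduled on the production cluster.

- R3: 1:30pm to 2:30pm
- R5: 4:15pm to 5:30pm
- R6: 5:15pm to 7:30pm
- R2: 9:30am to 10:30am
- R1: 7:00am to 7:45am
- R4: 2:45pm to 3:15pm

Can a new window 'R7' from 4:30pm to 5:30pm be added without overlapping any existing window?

No — it overlaps R5, R6

R1: ends 7:45am at or before R7 starts 4:30pm → clear.
R2: ends 10:30am at or before R7 starts 4:30pm → clear.
R3: ends 2:30pm at or before R7 starts 4:30pm → clear.
R4: ends 3:15pm at or before R7 starts 4:30pm → clear.
R5: starts 4:15pm before R7 ends 5:30pm, and ends 5:30pm after R7 starts 4:30pm → overlap.
R6: starts 5:15pm before R7 ends 5:30pm, and ends 7:30pm after R7 starts 4:30pm → overlap.
R7 overlaps R5, R6.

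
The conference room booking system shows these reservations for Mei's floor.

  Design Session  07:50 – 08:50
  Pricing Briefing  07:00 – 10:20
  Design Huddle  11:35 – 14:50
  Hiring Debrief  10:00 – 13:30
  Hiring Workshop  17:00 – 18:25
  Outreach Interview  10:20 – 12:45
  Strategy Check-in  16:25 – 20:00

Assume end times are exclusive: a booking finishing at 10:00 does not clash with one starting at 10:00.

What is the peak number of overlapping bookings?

3

Sort all start/end points and keep a running count:
07:00 start Pricing Briefing → 1
07:50 start Design Session → 2
08:50 end Design Session → 1
10:00 start Hiring Debrief → 2
10:20 end Pricing Briefing → 1
10:20 start Outreach Interview → 2
11:35 start Design Huddle → 3
12:45 end Outreach Interview → 2
13:30 end Hiring Debrief → 1
14:50 end Design Huddle → 0
16:25 start Strategy Check-in → 1
17:00 start Hiring Workshop → 2
18:25 end Hiring Workshop → 1
20:00 end Strategy Check-in → 0
Peak is 3, at 11:35 (Design Huddle, Hiring Debrief, Outreach Interview).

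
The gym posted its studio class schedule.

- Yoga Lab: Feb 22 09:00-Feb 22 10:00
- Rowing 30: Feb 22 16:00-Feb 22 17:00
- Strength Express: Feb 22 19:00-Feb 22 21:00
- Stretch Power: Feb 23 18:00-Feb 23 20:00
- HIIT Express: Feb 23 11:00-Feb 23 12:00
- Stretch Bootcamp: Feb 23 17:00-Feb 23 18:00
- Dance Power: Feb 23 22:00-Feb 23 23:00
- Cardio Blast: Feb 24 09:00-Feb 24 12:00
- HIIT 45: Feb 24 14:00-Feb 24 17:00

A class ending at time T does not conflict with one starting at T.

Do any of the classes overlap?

No

Sorted by start: Yoga Lab, Rowing 30, Strength Express, HIIT Express, Stretch Bootcamp, Stretch Power, Dance Power, Cardio Blast, HIIT 45.
Rowing 30 starts after Yoga Lab ends, so Yoga Lab has no further overlaps.
Strength Express starts after Rowing 30 ends, so Rowing 30 has no further overlaps.
HIIT Express starts after Strength Express ends, so Strength Express has no further overlaps.
Stretch Bootcamp starts after HIIT Express ends, so HIIT Express has no further overlaps.
Stretch Power starts exactly when Stretch Bootcamp ends (back-to-back, no overlap), so Stretch Bootcamp has no further overlaps.
Dance Power starts after Stretch Power ends, so Stretch Power has no further overlaps.
Cardio Blast starts after Dance Power ends, so Dance Power has no further overlaps.
HIIT 45 starts after Cardio Blast ends.
Every pair is clear; the schedule has no overlaps.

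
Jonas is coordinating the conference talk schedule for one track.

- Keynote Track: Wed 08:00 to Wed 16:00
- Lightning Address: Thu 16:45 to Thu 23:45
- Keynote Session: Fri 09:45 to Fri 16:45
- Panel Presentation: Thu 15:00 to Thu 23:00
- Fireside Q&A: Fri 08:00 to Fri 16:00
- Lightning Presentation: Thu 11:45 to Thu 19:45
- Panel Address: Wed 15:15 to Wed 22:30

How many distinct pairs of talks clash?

5

Sorted by start: Keynote Track, Panel Address, Lightning Presentation, Panel Presentation, Lightning Address, Fireside Q&A, Keynote Session.
Panel Address starts before Keynote Track ends → Keynote Track and Panel Address overlap.
Lightning Presentation starts after Keynote Track ends; Keynote Track is clear from here.
Lightning Presentation starts after Panel Address ends; Panel Address is clear from here.
Panel Presentation starts before Lightning Presentation ends → Lightning Presentation and Panel Presentation overlap.
Lightning Address starts before Lightning Presentation ends → Lightning Presentation and Lightning Address overlap.
Fireside Q&A starts after Lightning Presentation ends; Lightning Presentation is clear from here.
Lightning Address starts before Panel Presentation ends → Panel Presentation and Lightning Address overlap.
Fireside Q&A starts after Panel Presentation ends; Panel Presentation is clear from here.
Fireside Q&A starts after Lightning Address ends; Lightning Address is clear from here.
Keynote Session starts before Fireside Q&A ends → Fireside Q&A and Keynote Session overlap.
Overlapping pairs: Fireside Q&A & Keynote Session, Keynote Track & Panel Address, Lightning Address & Lightning Presentation, Lightning Address & Panel Presentation, Lightning Presentation & Panel Presentation — 5 in total.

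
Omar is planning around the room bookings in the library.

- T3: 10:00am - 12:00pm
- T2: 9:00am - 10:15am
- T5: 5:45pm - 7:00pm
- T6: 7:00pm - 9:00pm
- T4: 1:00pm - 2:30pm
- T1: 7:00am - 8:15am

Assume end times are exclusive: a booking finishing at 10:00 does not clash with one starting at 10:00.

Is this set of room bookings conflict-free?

No

Sorted by start: T1, T2, T3, T4, T5, T6.
T2 starts after T1 ends, so T1 has no further overlaps.
T3 starts before T2 ends → T2 and T3 overlap.
That's a conflict, so the schedule is not conflict-free.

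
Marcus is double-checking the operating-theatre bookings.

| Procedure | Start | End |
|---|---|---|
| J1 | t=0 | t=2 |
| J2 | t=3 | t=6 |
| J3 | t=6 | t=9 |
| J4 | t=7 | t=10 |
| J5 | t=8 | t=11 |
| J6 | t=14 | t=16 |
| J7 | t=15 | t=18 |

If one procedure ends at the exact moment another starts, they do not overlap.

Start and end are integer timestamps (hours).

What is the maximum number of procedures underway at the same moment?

3

Walk through starts and ends in time order (an end at T is processed before a start at T):
t=0 start J1 → 1
t=2 end J1 → 0
t=3 start J2 → 1
t=6 end J2 → 0
t=6 start J3 → 1
t=7 start J4 → 2
t=8 start J5 → 3
t=9 end J3 → 2
t=10 end J4 → 1
t=11 end J5 → 0
t=14 start J6 → 1
t=15 start J7 → 2
t=16 end J6 → 1
t=18 end J7 → 0
Peak is 3, at t=8 (J3, J4, J5).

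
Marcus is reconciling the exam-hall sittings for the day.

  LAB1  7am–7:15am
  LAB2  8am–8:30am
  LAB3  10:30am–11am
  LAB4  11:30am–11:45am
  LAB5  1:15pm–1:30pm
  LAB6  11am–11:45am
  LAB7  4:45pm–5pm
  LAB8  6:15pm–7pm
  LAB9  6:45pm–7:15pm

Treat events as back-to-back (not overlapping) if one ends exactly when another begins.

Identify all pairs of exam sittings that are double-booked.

LAB4 & LAB6, LAB8 & LAB9

Check each pair: they overlap iff neither finishes before the other starts.
Sorted by start: LAB1, LAB2, LAB3, LAB6, LAB4, LAB5, LAB7, LAB8, LAB9.
LAB2 starts after LAB1 ends, so nothing later overlaps LAB1 either.
LAB3 starts after LAB2 ends, so nothing later overlaps LAB2 either.
LAB6 starts exactly when LAB3 ends (back-to-back, no overlap), so nothing later overlaps LAB3 either.
LAB4 starts before LAB6 ends → LAB6 and LAB4 overlap.
LAB5 starts after LAB6 ends, so nothing later overlaps LAB6 either.
LAB5 starts after LAB4 ends, so nothing later overlaps LAB4 either.
LAB7 starts after LAB5 ends, so nothing later overlaps LAB5 either.
LAB8 starts after LAB7 ends, so nothing later overlaps LAB7 either.
LAB9 starts before LAB8 ends → LAB8 and LAB9 overlap.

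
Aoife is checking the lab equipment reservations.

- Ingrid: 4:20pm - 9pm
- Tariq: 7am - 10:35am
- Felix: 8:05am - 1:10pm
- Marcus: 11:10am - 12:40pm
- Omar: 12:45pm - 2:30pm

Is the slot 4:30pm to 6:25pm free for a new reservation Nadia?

No — it overlaps Ingrid

Tariq: ends 10:35am at or before Nadia starts 4:30pm → clear.
Felix: ends 1:10pm at or before Nadia starts 4:30pm → clear.
Marcus: ends 12:40pm at or before Nadia starts 4:30pm → clear.
Omar: ends 2:30pm at or before Nadia starts 4:30pm → clear.
Ingrid: starts 4:20pm before Nadia ends 6:25pm, and ends 9pm after Nadia starts 4:30pm → overlap.
Nadia overlaps Ingrid.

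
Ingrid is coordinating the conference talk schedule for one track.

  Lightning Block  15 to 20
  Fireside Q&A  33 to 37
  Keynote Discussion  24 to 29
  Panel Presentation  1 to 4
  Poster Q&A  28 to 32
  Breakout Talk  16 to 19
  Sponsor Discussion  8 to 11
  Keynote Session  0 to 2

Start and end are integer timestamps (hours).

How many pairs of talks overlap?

Sorted by start: Keynote Session, Panel Presentation, Sponsor Discussion, Lightning Block, Breakout Talk, Keynote Discussion, Poster Q&A, Fireside Q&A.
Panel Presentation starts before Keynote Session ends → Keynote Session and Panel Presentation overlap.
Sponsor Discussion starts after Keynote Session ends; Keynote Session is clear from here.
Sponsor Discussion starts after Panel Presentation ends; Panel Presentation is clear from here.
Lightning Block starts after Sponsor Discussion ends; Sponsor Discussion is clear from here.
Breakout Talk starts before Lightning Block ends → Lightning Block and Breakout Talk overlap.
Keynote Discussion starts after Lightning Block ends; Lightning Block is clear from here.
Keynote Discussion starts after Breakout Talk ends; Breakout Talk is clear from here.
Poster Q&A starts before Keynote Discussion ends → Keynote Discussion and Poster Q&A overlap.
Fireside Q&A starts after Keynote Discussion ends.
Fireside Q&A starts after Poster Q&A ends.
Overlapping pairs: Breakout Talk & Lightning Block, Keynote Discussion & Poster Q&A, Keynote Session & Panel Presentation — 3 in total.

3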